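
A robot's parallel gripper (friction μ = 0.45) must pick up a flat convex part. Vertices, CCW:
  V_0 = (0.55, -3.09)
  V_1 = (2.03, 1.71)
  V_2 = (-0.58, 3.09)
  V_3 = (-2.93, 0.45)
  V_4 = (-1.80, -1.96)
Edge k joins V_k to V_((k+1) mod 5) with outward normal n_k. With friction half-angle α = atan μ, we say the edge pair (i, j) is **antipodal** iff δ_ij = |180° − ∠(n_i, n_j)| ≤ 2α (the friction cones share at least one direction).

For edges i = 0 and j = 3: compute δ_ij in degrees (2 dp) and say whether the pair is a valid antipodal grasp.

δ = 42.26°, valid

α = atan 0.45 = 24.23°;  2α = 48.46°
edge 0: e_0 = (+1.48, +4.80);  n_0 = (+0.9556, -0.2946)
edge 3: e_3 = (+1.13, -2.41);  n_3 = (-0.9054, -0.4245)
∠(n_0, n_3) = 137.74°
δ = |180° − 137.74°| = 42.26°
42.26° ≤ 2α = 48.46°  →  valid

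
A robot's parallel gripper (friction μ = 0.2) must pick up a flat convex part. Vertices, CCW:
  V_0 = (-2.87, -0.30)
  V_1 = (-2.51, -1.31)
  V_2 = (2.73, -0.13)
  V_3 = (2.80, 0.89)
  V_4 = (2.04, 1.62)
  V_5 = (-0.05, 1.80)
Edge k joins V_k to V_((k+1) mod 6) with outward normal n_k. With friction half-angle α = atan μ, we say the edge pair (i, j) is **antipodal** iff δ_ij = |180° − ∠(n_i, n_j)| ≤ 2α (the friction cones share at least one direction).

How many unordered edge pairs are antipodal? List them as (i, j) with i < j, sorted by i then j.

count = 1; pairs: (1,4)

α = atan 0.2 = 11.31°;  2α = 22.62°
n_0 = (-0.9420, -0.3357)
n_1 = (+0.2197, -0.9756)
n_2 = (+0.9977, -0.0685)
n_3 = (+0.6927, +0.7212)
n_4 = (+0.0858, +0.9963)
n_5 = (-0.5973, +0.8020)
  (0,1): δ = 96.93°  ·
  (0,2): δ = 23.54°  ·
  (0,3): δ = 26.54°  ·
  (0,4): δ = 65.46°  ·
  (0,5): δ = 107.06°  ·
  (1,2): δ = 106.62°  ·
  (1,3): δ = 56.54°  ·
  (1,4): δ = 17.61°  ✓
  (1,5): δ = 23.98°  ·
  (2,3): δ = 129.92°  ·
  (2,4): δ = 91.00°  ·
  (2,5): δ = 49.40°  ·
  (3,4): δ = 141.08°  ·
  (3,5): δ = 99.48°  ·
  (4,5): δ = 138.40°  ·
antipodal pairs: 1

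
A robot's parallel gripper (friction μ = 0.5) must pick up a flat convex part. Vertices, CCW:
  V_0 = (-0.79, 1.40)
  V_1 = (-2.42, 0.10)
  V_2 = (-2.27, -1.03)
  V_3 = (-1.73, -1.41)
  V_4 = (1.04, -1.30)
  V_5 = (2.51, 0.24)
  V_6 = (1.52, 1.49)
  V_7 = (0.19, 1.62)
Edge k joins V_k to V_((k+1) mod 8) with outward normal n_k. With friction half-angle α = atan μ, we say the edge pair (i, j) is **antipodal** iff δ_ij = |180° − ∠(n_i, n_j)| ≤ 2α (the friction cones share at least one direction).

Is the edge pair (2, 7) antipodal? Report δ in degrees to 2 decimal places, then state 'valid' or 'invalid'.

δ = 47.79°, valid

α = atan 0.5 = 26.57°;  2α = 53.13°
edge 2: e_2 = (+0.54, -0.38);  n_2 = (-0.5755, -0.8178)
edge 7: e_7 = (-0.98, -0.22);  n_7 = (-0.2190, +0.9757)
∠(n_2, n_7) = 132.21°
δ = |180° − 132.21°| = 47.79°
47.79° ≤ 2α = 53.13°  →  valid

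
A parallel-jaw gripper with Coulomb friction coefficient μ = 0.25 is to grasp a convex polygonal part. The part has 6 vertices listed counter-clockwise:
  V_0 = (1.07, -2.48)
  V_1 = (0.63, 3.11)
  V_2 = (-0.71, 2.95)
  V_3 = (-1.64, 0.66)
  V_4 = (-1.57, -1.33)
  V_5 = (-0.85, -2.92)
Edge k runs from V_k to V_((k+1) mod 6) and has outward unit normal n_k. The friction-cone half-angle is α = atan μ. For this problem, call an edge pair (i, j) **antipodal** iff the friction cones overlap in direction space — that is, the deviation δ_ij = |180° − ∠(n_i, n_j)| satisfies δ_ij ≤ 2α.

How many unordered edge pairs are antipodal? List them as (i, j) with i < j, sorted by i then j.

count = 4; pairs: (0,2), (0,3), (0,4), (1,5)

α = atan 0.25 = 14.04°;  2α = 28.07°
n_0 = (+0.9969, +0.0785)
n_1 = (-0.1186, +0.9929)
n_2 = (-0.9265, +0.3763)
n_3 = (-0.9994, -0.0352)
n_4 = (-0.9110, -0.4125)
n_5 = (+0.2234, -0.9747)
  (0,1): δ = 87.69°  ·
  (0,2): δ = 26.60°  ✓
  (0,3): δ = 2.49°  ✓
  (0,4): δ = 19.86°  ✓
  (0,5): δ = 98.41°  ·
  (1,2): δ = 118.91°  ·
  (1,3): δ = 94.79°  ·
  (1,4): δ = 72.45°  ·
  (1,5): δ = 6.10°  ✓
  (2,3): δ = 155.88°  ·
  (2,4): δ = 133.53°  ·
  (2,5): δ = 54.99°  ·
  (3,4): δ = 157.65°  ·
  (3,5): δ = 79.11°  ·
  (4,5): δ = 101.46°  ·
antipodal pairs: 4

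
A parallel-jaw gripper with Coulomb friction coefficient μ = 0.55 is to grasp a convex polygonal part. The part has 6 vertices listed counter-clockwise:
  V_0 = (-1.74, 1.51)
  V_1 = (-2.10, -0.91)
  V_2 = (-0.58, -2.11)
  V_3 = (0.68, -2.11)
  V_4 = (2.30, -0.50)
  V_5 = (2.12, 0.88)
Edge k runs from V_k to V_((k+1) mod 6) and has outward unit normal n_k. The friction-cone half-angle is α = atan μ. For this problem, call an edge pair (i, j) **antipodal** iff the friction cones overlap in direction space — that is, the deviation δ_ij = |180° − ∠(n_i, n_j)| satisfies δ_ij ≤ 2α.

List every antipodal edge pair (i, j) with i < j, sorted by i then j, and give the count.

α = atan 0.55 = 28.81°;  2α = 57.62°
n_0 = (-0.9891, +0.1471)
n_1 = (-0.6196, -0.7849)
n_2 = (+0.0000, -1.0000)
n_3 = (+0.7049, -0.7093)
n_4 = (+0.9916, +0.1293)
n_5 = (+0.1611, +0.9869)
  (0,1): δ = 119.83°  ·
  (0,2): δ = 81.54°  ·
  (0,3): δ = 36.72°  ✓
  (0,4): δ = 15.89°  ✓
  (0,5): δ = 89.19°  ·
  (1,2): δ = 141.71°  ·
  (1,3): δ = 96.89°  ·
  (1,4): δ = 44.28°  ✓
  (1,5): δ = 29.02°  ✓
  (2,3): δ = 135.18°  ·
  (2,4): δ = 82.57°  ·
  (2,5): δ = 9.27°  ✓
  (3,4): δ = 127.39°  ·
  (3,5): δ = 54.09°  ✓
  (4,5): δ = 106.70°  ·
antipodal pairs: 6

count = 6; pairs: (0,3), (0,4), (1,4), (1,5), (2,5), (3,5)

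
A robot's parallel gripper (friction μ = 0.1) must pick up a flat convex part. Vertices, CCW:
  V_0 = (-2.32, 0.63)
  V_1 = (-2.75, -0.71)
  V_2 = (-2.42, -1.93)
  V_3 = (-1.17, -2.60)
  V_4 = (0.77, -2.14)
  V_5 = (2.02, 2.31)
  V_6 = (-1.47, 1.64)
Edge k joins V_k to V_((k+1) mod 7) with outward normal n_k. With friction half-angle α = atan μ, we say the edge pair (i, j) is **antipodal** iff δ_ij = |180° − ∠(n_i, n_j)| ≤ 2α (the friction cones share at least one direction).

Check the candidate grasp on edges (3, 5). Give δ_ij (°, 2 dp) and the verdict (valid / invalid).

α = atan 0.1 = 5.71°;  2α = 11.42°
edge 3: e_3 = (+1.94, +0.46);  n_3 = (+0.2307, -0.9730)
edge 5: e_5 = (-3.49, -0.67);  n_5 = (-0.1885, +0.9821)
∠(n_3, n_5) = 177.53°
δ = |180° − 177.53°| = 2.47°
2.47° ≤ 2α = 11.42°  →  valid

δ = 2.47°, valid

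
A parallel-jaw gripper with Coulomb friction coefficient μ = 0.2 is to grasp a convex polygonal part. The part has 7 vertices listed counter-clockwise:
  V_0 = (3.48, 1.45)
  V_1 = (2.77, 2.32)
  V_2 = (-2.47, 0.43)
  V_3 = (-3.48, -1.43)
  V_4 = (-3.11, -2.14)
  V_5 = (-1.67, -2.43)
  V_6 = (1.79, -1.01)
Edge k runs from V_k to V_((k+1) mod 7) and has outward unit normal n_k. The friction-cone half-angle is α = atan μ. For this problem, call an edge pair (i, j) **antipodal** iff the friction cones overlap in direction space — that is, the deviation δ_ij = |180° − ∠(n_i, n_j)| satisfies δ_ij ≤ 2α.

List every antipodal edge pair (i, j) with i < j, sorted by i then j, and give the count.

α = atan 0.2 = 11.31°;  2α = 22.62°
n_0 = (+0.7748, +0.6323)
n_1 = (-0.3393, +0.9407)
n_2 = (-0.8788, +0.4772)
n_3 = (-0.8868, -0.4621)
n_4 = (-0.1974, -0.9803)
n_5 = (+0.3797, -0.9251)
n_6 = (+0.8242, -0.5662)
  (0,1): δ = 109.38°  ·
  (0,2): δ = 67.72°  ·
  (0,3): δ = 11.69°  ✓
  (0,4): δ = 39.40°  ·
  (0,5): δ = 73.10°  ·
  (0,6): δ = 106.29°  ·
  (1,2): δ = 138.34°  ·
  (1,3): δ = 82.31°  ·
  (1,4): δ = 31.22°  ·
  (1,5): δ = 2.48°  ✓
  (1,6): δ = 35.68°  ·
  (2,3): δ = 123.97°  ·
  (2,4): δ = 72.88°  ·
  (2,5): δ = 39.18°  ·
  (2,6): δ = 5.99°  ✓
  (3,4): δ = 128.91°  ·
  (3,5): δ = 95.21°  ·
  (3,6): δ = 62.01°  ·
  (4,5): δ = 146.30°  ·
  (4,6): δ = 113.10°  ·
  (5,6): δ = 146.80°  ·
antipodal pairs: 3

count = 3; pairs: (0,3), (1,5), (2,6)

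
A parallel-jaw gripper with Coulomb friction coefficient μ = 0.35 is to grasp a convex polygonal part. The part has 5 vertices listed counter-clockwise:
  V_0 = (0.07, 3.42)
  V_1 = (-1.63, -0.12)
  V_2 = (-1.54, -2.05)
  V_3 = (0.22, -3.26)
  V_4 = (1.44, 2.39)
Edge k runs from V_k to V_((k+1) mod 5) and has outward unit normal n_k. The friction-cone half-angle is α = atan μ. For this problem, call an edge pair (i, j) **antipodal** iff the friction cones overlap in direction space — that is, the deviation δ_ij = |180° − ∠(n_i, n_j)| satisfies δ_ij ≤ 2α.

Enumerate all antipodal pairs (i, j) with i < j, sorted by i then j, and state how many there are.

count = 3; pairs: (0,3), (1,3), (2,4)

α = atan 0.35 = 19.29°;  2α = 38.58°
n_0 = (-0.9014, +0.4329)
n_1 = (-0.9989, -0.0466)
n_2 = (-0.5665, -0.8240)
n_3 = (+0.9775, -0.2111)
n_4 = (+0.6009, +0.7993)
  (0,1): δ = 151.68°  ·
  (0,2): δ = 98.86°  ·
  (0,3): δ = 13.47°  ✓
  (0,4): δ = 78.71°  ·
  (1,2): δ = 127.18°  ·
  (1,3): δ = 14.85°  ✓
  (1,4): δ = 50.39°  ·
  (2,3): δ = 67.68°  ·
  (2,4): δ = 2.43°  ✓
  (3,4): δ = 114.75°  ·
antipodal pairs: 3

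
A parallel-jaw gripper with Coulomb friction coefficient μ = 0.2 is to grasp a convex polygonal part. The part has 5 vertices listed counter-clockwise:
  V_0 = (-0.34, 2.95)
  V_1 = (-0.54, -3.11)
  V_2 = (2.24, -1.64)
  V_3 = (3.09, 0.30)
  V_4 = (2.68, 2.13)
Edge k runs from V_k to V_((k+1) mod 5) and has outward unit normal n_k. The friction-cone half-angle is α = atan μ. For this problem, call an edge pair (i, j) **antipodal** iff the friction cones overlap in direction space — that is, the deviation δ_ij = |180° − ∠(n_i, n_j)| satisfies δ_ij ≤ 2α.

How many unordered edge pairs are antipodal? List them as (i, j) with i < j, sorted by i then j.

count = 2; pairs: (0,2), (0,3)

α = atan 0.2 = 11.31°;  2α = 22.62°
n_0 = (-0.9995, +0.0330)
n_1 = (+0.4674, -0.8840)
n_2 = (+0.9159, -0.4013)
n_3 = (+0.9758, +0.2186)
n_4 = (+0.2620, +0.9651)
  (0,1): δ = 60.24°  ·
  (0,2): δ = 21.77°  ✓
  (0,3): δ = 14.52°  ✓
  (0,4): δ = 76.70°  ·
  (1,2): δ = 141.53°  ·
  (1,3): δ = 105.24°  ·
  (1,4): δ = 43.06°  ·
  (2,3): δ = 143.71°  ·
  (2,4): δ = 81.53°  ·
  (3,4): δ = 117.82°  ·
antipodal pairs: 2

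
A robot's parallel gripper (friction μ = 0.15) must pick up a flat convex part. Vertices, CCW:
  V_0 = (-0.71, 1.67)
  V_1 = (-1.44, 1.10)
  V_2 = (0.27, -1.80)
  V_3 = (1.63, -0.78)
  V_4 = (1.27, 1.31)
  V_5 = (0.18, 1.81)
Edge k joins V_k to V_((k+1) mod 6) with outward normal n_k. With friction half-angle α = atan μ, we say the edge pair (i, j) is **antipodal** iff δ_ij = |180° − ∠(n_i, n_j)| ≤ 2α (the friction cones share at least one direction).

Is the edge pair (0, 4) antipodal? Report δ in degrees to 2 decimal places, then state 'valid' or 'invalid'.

δ = 117.37°, invalid

α = atan 0.15 = 8.53°;  2α = 17.06°
edge 0: e_0 = (-0.73, -0.57);  n_0 = (-0.6154, +0.7882)
edge 4: e_4 = (-1.09, +0.50);  n_4 = (+0.4169, +0.9089)
∠(n_0, n_4) = 62.63°
δ = |180° − 62.63°| = 117.37°
117.37° > 2α = 17.06°  →  invalid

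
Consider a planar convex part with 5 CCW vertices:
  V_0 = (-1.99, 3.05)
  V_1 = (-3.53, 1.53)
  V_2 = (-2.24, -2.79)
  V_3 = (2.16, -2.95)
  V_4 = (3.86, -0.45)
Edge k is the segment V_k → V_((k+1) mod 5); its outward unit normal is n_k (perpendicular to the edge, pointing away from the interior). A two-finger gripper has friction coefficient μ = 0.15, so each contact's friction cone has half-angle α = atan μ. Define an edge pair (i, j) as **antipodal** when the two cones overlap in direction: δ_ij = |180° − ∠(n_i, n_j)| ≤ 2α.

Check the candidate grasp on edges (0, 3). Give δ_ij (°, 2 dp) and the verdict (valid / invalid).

α = atan 0.15 = 8.53°;  2α = 17.06°
edge 0: e_0 = (-1.54, -1.52);  n_0 = (-0.7025, +0.7117)
edge 3: e_3 = (+1.70, +2.50);  n_3 = (+0.8269, -0.5623)
∠(n_0, n_3) = 168.84°
δ = |180° − 168.84°| = 11.16°
11.16° ≤ 2α = 17.06°  →  valid

δ = 11.16°, valid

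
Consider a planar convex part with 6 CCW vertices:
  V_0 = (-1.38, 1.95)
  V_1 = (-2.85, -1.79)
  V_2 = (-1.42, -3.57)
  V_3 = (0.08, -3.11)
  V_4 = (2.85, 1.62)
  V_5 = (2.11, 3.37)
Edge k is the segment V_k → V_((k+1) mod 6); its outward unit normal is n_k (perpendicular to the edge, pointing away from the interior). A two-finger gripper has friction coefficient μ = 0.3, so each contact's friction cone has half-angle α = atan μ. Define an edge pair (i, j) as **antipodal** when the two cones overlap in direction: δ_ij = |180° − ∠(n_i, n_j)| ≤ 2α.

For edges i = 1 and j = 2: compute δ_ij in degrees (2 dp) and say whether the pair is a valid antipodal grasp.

δ = 111.73°, invalid

α = atan 0.3 = 16.70°;  2α = 33.40°
edge 1: e_1 = (+1.43, -1.78);  n_1 = (-0.7796, -0.6263)
edge 2: e_2 = (+1.50, +0.46);  n_2 = (+0.2932, -0.9561)
∠(n_1, n_2) = 68.27°
δ = |180° − 68.27°| = 111.73°
111.73° > 2α = 33.40°  →  invalid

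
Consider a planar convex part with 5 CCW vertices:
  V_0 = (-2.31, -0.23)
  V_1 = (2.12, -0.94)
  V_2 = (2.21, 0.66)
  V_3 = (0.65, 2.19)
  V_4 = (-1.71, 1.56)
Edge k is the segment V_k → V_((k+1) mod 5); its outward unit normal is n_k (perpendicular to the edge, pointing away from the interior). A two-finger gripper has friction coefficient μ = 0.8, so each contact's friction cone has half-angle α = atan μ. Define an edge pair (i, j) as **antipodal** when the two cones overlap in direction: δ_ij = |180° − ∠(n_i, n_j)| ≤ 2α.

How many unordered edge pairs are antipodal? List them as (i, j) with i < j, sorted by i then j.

α = atan 0.8 = 38.66°;  2α = 77.32°
n_0 = (-0.1583, -0.9874)
n_1 = (+0.9984, -0.0562)
n_2 = (+0.7002, +0.7139)
n_3 = (-0.2579, +0.9662)
n_4 = (-0.9482, +0.3178)
  (0,1): δ = 84.11°  ·
  (0,2): δ = 35.34°  ✓
  (0,3): δ = 24.05°  ✓
  (0,4): δ = 80.57°  ·
  (1,2): δ = 131.22°  ·
  (1,3): δ = 71.83°  ✓
  (1,4): δ = 15.31°  ✓
  (2,3): δ = 120.61°  ·
  (2,4): δ = 64.09°  ✓
  (3,4): δ = 123.48°  ·
antipodal pairs: 5

count = 5; pairs: (0,2), (0,3), (1,3), (1,4), (2,4)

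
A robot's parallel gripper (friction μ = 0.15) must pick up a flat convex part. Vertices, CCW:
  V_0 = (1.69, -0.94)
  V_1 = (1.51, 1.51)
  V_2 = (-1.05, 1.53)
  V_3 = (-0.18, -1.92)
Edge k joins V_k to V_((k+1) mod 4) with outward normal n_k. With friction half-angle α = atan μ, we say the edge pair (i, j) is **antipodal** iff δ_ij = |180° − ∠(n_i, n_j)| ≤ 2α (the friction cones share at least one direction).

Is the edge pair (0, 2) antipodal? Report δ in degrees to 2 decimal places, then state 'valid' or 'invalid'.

α = atan 0.15 = 8.53°;  2α = 17.06°
edge 0: e_0 = (-0.18, +2.45);  n_0 = (+0.9973, +0.0733)
edge 2: e_2 = (+0.87, -3.45);  n_2 = (-0.9696, -0.2445)
∠(n_0, n_2) = 170.05°
δ = |180° − 170.05°| = 9.95°
9.95° ≤ 2α = 17.06°  →  valid

δ = 9.95°, valid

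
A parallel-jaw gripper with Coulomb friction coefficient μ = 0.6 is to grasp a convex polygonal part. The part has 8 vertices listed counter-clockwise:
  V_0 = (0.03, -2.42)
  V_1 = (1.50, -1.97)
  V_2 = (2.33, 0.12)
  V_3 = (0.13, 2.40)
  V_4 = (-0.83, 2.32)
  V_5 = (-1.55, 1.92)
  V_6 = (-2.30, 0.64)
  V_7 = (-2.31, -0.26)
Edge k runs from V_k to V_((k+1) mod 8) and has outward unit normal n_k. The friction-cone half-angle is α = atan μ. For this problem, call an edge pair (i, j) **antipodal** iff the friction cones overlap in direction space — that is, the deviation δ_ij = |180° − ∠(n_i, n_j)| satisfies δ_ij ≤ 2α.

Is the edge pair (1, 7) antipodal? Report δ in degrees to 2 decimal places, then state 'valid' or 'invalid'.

δ = 68.95°, invalid

α = atan 0.6 = 30.96°;  2α = 61.93°
edge 1: e_1 = (+0.83, +2.09);  n_1 = (+0.9294, -0.3691)
edge 7: e_7 = (+2.34, -2.16);  n_7 = (-0.6783, -0.7348)
∠(n_1, n_7) = 111.05°
δ = |180° − 111.05°| = 68.95°
68.95° > 2α = 61.93°  →  invalid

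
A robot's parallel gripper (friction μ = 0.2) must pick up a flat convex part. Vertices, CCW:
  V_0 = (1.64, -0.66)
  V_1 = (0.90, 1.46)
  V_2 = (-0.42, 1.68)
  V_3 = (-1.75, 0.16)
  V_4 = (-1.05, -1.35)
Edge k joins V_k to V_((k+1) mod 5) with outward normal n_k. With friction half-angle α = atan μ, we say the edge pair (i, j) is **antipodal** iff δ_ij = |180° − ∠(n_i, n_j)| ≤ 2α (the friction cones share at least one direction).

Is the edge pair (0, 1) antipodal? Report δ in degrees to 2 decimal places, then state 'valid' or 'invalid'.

δ = 118.70°, invalid

α = atan 0.2 = 11.31°;  2α = 22.62°
edge 0: e_0 = (-0.74, +2.12);  n_0 = (+0.9441, +0.3296)
edge 1: e_1 = (-1.32, +0.22);  n_1 = (+0.1644, +0.9864)
∠(n_0, n_1) = 61.30°
δ = |180° − 61.30°| = 118.70°
118.70° > 2α = 22.62°  →  invalid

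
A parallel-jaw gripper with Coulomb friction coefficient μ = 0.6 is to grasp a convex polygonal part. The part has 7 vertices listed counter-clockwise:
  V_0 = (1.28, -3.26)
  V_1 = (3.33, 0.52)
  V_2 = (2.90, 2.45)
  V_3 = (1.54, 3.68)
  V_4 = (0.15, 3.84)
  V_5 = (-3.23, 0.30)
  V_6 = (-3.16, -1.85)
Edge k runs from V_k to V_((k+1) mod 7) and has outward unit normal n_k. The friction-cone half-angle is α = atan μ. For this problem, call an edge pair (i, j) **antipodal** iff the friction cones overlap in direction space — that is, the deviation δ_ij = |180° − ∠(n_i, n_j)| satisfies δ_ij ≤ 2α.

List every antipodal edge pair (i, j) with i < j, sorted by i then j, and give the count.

α = atan 0.6 = 30.96°;  2α = 61.93°
n_0 = (+0.8790, -0.4767)
n_1 = (+0.9761, +0.2175)
n_2 = (+0.6708, +0.7417)
n_3 = (+0.1144, +0.9934)
n_4 = (-0.7233, +0.6906)
n_5 = (-0.9995, -0.0325)
n_6 = (-0.3027, -0.9531)
  (0,1): δ = 138.97°  ·
  (0,2): δ = 103.65°  ·
  (0,3): δ = 68.09°  ·
  (0,4): δ = 15.20°  ✓
  (0,5): δ = 30.34°  ✓
  (0,6): δ = 100.85°  ·
  (1,2): δ = 144.69°  ·
  (1,3): δ = 109.13°  ·
  (1,4): δ = 56.24°  ✓
  (1,5): δ = 10.70°  ✓
  (1,6): δ = 59.82°  ✓
  (2,3): δ = 144.44°  ·
  (2,4): δ = 91.55°  ·
  (2,5): δ = 46.01°  ✓
  (2,6): δ = 24.51°  ✓
  (3,4): δ = 127.11°  ·
  (3,5): δ = 81.57°  ·
  (3,6): δ = 11.05°  ✓
  (4,5): δ = 134.46°  ·
  (4,6): δ = 63.94°  ·
  (5,6): δ = 109.48°  ·
antipodal pairs: 8

count = 8; pairs: (0,4), (0,5), (1,4), (1,5), (1,6), (2,5), (2,6), (3,6)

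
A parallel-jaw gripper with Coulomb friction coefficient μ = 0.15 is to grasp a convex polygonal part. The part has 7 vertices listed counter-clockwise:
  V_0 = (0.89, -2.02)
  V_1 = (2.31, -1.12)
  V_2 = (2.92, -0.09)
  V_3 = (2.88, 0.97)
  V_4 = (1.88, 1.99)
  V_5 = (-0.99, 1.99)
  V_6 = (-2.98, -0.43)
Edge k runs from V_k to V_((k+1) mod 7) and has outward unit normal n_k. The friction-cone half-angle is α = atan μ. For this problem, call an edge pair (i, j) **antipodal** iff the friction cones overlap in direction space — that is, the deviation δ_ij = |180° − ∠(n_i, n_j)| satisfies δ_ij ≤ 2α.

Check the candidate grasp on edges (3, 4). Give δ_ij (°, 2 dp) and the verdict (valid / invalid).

α = atan 0.15 = 8.53°;  2α = 17.06°
edge 3: e_3 = (-1.00, +1.02);  n_3 = (+0.7141, +0.7001)
edge 4: e_4 = (-2.87, +0.00);  n_4 = (+0.0000, +1.0000)
∠(n_3, n_4) = 45.57°
δ = |180° − 45.57°| = 134.43°
134.43° > 2α = 17.06°  →  invalid

δ = 134.43°, invalid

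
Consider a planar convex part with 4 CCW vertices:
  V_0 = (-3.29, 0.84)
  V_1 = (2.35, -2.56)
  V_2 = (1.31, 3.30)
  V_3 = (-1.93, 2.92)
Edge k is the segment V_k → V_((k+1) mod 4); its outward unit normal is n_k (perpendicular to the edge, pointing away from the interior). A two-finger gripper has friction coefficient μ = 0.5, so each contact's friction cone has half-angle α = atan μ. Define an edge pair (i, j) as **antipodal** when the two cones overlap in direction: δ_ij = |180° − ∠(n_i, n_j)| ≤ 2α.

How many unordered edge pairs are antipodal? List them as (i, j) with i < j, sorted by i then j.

α = atan 0.5 = 26.57°;  2α = 53.13°
n_0 = (-0.5163, -0.8564)
n_1 = (+0.9846, +0.1747)
n_2 = (-0.1165, +0.9932)
n_3 = (-0.8370, +0.5472)
  (0,1): δ = 48.85°  ✓
  (0,2): δ = 37.77°  ✓
  (0,3): δ = 87.90°  ·
  (1,2): δ = 93.37°  ·
  (1,3): δ = 43.24°  ✓
  (2,3): δ = 129.87°  ·
antipodal pairs: 3

count = 3; pairs: (0,1), (0,2), (1,3)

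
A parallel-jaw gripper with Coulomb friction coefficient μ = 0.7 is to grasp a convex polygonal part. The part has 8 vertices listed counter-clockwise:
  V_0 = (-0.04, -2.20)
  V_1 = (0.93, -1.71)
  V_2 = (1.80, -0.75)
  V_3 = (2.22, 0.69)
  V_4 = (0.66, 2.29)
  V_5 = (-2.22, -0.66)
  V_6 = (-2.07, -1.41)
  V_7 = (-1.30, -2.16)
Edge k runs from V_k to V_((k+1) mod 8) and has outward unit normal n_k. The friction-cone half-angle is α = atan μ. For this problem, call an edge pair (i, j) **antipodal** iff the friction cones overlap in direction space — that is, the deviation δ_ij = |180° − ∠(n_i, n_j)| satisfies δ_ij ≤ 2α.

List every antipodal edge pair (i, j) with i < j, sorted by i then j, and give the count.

α = atan 0.7 = 34.99°;  2α = 69.98°
n_0 = (+0.4509, -0.8926)
n_1 = (+0.7410, -0.6715)
n_2 = (+0.9600, -0.2800)
n_3 = (+0.7160, +0.6981)
n_4 = (-0.7155, +0.6986)
n_5 = (-0.9806, -0.1961)
n_6 = (-0.6977, -0.7163)
n_7 = (-0.0317, -0.9995)
  (0,1): δ = 158.99°  ·
  (0,2): δ = 133.06°  ·
  (0,3): δ = 72.53°  ·
  (0,4): δ = 18.89°  ✓
  (0,5): δ = 74.51°  ·
  (0,6): δ = 108.95°  ·
  (0,7): δ = 151.38°  ·
  (1,2): δ = 154.08°  ·
  (1,3): δ = 93.54°  ·
  (1,4): δ = 2.13°  ✓
  (1,5): δ = 53.49°  ✓
  (1,6): δ = 87.94°  ·
  (1,7): δ = 130.37°  ·
  (2,3): δ = 119.47°  ·
  (2,4): δ = 28.05°  ✓
  (2,5): δ = 27.57°  ✓
  (2,6): δ = 62.01°  ✓
  (2,7): δ = 104.44°  ·
  (3,4): δ = 88.59°  ·
  (3,5): δ = 32.96°  ✓
  (3,6): δ = 1.48°  ✓
  (3,7): δ = 43.91°  ✓
  (4,5): δ = 124.38°  ·
  (4,6): δ = 89.93°  ·
  (4,7): δ = 47.51°  ✓
  (5,6): δ = 145.56°  ·
  (5,7): δ = 103.13°  ·
  (6,7): δ = 137.57°  ·
antipodal pairs: 10

count = 10; pairs: (0,4), (1,4), (1,5), (2,4), (2,5), (2,6), (3,5), (3,6), (3,7), (4,7)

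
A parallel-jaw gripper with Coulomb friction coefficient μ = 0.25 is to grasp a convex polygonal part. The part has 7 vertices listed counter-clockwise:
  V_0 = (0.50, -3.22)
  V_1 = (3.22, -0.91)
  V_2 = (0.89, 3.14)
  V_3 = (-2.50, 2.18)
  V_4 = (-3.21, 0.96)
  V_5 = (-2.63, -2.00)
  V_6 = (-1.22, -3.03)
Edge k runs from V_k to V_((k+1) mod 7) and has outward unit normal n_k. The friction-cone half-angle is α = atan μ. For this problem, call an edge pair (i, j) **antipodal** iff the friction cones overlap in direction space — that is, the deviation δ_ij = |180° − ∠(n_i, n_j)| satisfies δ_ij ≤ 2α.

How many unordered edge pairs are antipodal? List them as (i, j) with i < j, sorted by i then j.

count = 5; pairs: (0,2), (0,3), (1,4), (1,5), (2,6)

α = atan 0.25 = 14.04°;  2α = 28.07°
n_0 = (+0.6473, -0.7622)
n_1 = (+0.8668, +0.4987)
n_2 = (-0.2725, +0.9622)
n_3 = (-0.8643, +0.5030)
n_4 = (-0.9813, -0.1923)
n_5 = (-0.5899, -0.8075)
n_6 = (-0.1098, -0.9940)
  (0,1): δ = 100.43°  ·
  (0,2): δ = 24.53°  ✓
  (0,3): δ = 19.46°  ✓
  (0,4): δ = 60.75°  ·
  (0,5): δ = 103.51°  ·
  (0,6): δ = 133.36°  ·
  (1,2): δ = 104.10°  ·
  (1,3): δ = 60.11°  ·
  (1,4): δ = 18.83°  ✓
  (1,5): δ = 23.94°  ✓
  (1,6): δ = 53.78°  ·
  (2,3): δ = 136.01°  ·
  (2,4): δ = 94.72°  ·
  (2,5): δ = 51.96°  ·
  (2,6): δ = 22.11°  ✓
  (3,4): δ = 138.72°  ·
  (3,5): δ = 95.95°  ·
  (3,6): δ = 66.11°  ·
  (4,5): δ = 137.23°  ·
  (4,6): δ = 107.39°  ·
  (5,6): δ = 150.16°  ·
antipodal pairs: 5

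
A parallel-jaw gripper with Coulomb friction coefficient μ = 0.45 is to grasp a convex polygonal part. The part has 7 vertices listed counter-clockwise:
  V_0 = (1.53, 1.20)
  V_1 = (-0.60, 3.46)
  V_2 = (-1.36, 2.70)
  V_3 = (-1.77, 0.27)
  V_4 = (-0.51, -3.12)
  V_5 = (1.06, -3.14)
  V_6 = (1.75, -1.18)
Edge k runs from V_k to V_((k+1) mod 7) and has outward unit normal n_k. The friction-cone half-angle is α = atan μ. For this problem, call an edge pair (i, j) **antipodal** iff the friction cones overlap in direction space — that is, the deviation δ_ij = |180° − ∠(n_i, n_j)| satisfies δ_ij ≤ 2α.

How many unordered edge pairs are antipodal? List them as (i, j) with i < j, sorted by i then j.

count = 8; pairs: (0,3), (0,4), (1,4), (1,5), (2,5), (2,6), (3,5), (3,6)

α = atan 0.45 = 24.23°;  2α = 48.46°
n_0 = (+0.7277, +0.6859)
n_1 = (-0.7071, +0.7071)
n_2 = (-0.9861, +0.1664)
n_3 = (-0.9373, -0.3484)
n_4 = (-0.0127, -0.9999)
n_5 = (+0.9433, -0.3321)
n_6 = (+0.9958, +0.0920)
  (0,1): δ = 88.30°  ·
  (0,2): δ = 52.88°  ·
  (0,3): δ = 22.91°  ✓
  (0,4): δ = 45.97°  ✓
  (0,5): δ = 117.30°  ·
  (0,6): δ = 141.98°  ·
  (1,2): δ = 144.58°  ·
  (1,3): δ = 114.61°  ·
  (1,4): δ = 45.73°  ✓
  (1,5): δ = 25.61°  ✓
  (1,6): δ = 50.28°  ·
  (2,3): δ = 150.03°  ·
  (2,4): δ = 81.15°  ·
  (2,5): δ = 9.82°  ✓
  (2,6): δ = 14.86°  ✓
  (3,4): δ = 111.12°  ·
  (3,5): δ = 39.78°  ✓
  (3,6): δ = 15.11°  ✓
  (4,5): δ = 108.66°  ·
  (4,6): δ = 83.99°  ·
  (5,6): δ = 155.32°  ·
antipodal pairs: 8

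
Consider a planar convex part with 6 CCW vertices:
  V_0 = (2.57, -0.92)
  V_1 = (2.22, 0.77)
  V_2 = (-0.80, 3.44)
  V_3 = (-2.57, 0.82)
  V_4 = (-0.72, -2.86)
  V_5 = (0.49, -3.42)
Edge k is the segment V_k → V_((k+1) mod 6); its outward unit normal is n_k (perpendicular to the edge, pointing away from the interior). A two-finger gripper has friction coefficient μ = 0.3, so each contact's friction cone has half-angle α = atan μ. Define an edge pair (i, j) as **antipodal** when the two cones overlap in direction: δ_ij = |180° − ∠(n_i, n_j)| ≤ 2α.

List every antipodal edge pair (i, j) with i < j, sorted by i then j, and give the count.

α = atan 0.3 = 16.70°;  2α = 33.40°
n_0 = (+0.9792, +0.2028)
n_1 = (+0.6624, +0.7492)
n_2 = (-0.8286, +0.5598)
n_3 = (-0.8935, -0.4492)
n_4 = (-0.4200, -0.9075)
n_5 = (+0.7687, -0.6396)
  (0,1): δ = 143.18°  ·
  (0,2): δ = 45.74°  ·
  (0,3): δ = 14.99°  ✓
  (0,4): δ = 53.46°  ·
  (0,5): δ = 128.54°  ·
  (1,2): δ = 82.56°  ·
  (1,3): δ = 21.83°  ✓
  (1,4): δ = 16.64°  ✓
  (1,5): δ = 91.72°  ·
  (2,3): δ = 119.27°  ·
  (2,4): δ = 80.79°  ·
  (2,5): δ = 5.72°  ✓
  (3,4): δ = 141.52°  ·
  (3,5): δ = 66.45°  ·
  (4,5): δ = 104.93°  ·
antipodal pairs: 4

count = 4; pairs: (0,3), (1,3), (1,4), (2,5)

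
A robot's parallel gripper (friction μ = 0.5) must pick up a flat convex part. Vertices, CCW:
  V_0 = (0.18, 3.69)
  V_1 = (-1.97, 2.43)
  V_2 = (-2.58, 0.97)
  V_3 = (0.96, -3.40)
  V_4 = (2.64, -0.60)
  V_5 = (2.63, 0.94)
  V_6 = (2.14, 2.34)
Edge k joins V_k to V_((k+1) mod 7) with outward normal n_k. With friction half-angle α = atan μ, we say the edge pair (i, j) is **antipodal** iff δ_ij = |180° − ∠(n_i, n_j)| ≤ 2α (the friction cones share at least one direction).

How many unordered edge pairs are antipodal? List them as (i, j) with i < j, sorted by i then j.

α = atan 0.5 = 26.57°;  2α = 53.13°
n_0 = (-0.5056, +0.8628)
n_1 = (-0.9227, +0.3855)
n_2 = (-0.7770, -0.6295)
n_3 = (+0.8575, -0.5145)
n_4 = (+1.0000, +0.0065)
n_5 = (+0.9439, +0.3304)
n_6 = (+0.5672, +0.8236)
  (0,1): δ = 143.05°  ·
  (0,2): δ = 81.36°  ·
  (0,3): δ = 28.66°  ✓
  (0,4): δ = 60.00°  ·
  (0,5): δ = 78.92°  ·
  (0,6): δ = 115.07°  ·
  (1,2): δ = 118.31°  ·
  (1,3): δ = 8.29°  ✓
  (1,4): δ = 23.05°  ✓
  (1,5): δ = 41.97°  ✓
  (1,6): δ = 78.12°  ·
  (2,3): δ = 69.97°  ·
  (2,4): δ = 38.64°  ✓
  (2,5): δ = 19.72°  ✓
  (2,6): δ = 16.43°  ✓
  (3,4): δ = 148.66°  ·
  (3,5): δ = 129.75°  ·
  (3,6): δ = 93.59°  ·
  (4,5): δ = 161.08°  ·
  (4,6): δ = 124.93°  ·
  (5,6): δ = 143.85°  ·
antipodal pairs: 7

count = 7; pairs: (0,3), (1,3), (1,4), (1,5), (2,4), (2,5), (2,6)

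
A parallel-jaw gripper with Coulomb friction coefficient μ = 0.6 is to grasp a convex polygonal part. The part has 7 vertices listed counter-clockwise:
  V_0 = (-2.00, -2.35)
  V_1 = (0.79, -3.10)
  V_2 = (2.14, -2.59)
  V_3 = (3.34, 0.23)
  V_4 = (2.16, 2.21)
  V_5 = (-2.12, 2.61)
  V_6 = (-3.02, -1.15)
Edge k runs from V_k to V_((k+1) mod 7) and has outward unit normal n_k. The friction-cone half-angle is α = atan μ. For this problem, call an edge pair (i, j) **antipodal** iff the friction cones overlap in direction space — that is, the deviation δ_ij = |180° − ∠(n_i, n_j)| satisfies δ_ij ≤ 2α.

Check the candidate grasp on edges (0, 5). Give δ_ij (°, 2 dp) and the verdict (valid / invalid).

δ = 91.59°, invalid

α = atan 0.6 = 30.96°;  2α = 61.93°
edge 0: e_0 = (+2.79, -0.75);  n_0 = (-0.2596, -0.9657)
edge 5: e_5 = (-0.90, -3.76);  n_5 = (-0.9725, +0.2328)
∠(n_0, n_5) = 88.41°
δ = |180° − 88.41°| = 91.59°
91.59° > 2α = 61.93°  →  invalid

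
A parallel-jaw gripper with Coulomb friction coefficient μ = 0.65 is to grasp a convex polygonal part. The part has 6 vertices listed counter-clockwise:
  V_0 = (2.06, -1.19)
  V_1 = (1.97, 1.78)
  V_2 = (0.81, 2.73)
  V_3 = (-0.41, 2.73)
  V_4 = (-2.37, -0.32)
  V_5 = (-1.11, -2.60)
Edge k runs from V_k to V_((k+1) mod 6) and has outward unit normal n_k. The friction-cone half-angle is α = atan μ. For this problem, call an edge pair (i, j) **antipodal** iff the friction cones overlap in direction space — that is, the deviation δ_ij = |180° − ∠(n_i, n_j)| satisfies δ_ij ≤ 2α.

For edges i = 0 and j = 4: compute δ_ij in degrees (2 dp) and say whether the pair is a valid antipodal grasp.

α = atan 0.65 = 33.02°;  2α = 66.05°
edge 0: e_0 = (-0.09, +2.97);  n_0 = (+0.9995, +0.0303)
edge 4: e_4 = (+1.26, -2.28);  n_4 = (-0.8752, -0.4837)
∠(n_0, n_4) = 152.81°
δ = |180° − 152.81°| = 27.19°
27.19° ≤ 2α = 66.05°  →  valid

δ = 27.19°, valid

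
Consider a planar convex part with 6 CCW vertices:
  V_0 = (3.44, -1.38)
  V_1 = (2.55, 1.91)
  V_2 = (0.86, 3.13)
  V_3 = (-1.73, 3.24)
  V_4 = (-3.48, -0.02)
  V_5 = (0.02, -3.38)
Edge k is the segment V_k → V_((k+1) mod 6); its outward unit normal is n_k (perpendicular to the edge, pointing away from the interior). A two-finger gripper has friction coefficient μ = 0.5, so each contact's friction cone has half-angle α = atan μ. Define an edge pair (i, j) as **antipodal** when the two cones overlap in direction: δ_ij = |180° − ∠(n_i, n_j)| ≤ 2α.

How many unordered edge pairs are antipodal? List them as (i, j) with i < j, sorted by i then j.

count = 6; pairs: (0,3), (0,4), (1,4), (2,4), (2,5), (3,5)

α = atan 0.5 = 26.57°;  2α = 53.13°
n_0 = (+0.9653, +0.2611)
n_1 = (+0.5853, +0.8108)
n_2 = (+0.0424, +0.9991)
n_3 = (-0.8811, +0.4730)
n_4 = (-0.6925, -0.7214)
n_5 = (+0.5048, -0.8632)
  (0,1): δ = 140.96°  ·
  (0,2): δ = 107.57°  ·
  (0,3): δ = 43.36°  ✓
  (0,4): δ = 31.03°  ✓
  (0,5): δ = 105.18°  ·
  (1,2): δ = 146.61°  ·
  (1,3): δ = 82.40°  ·
  (1,4): δ = 8.01°  ✓
  (1,5): δ = 66.14°  ·
  (2,3): δ = 115.80°  ·
  (2,4): δ = 41.40°  ✓
  (2,5): δ = 32.75°  ✓
  (3,4): δ = 105.60°  ·
  (3,5): δ = 31.45°  ✓
  (4,5): δ = 105.85°  ·
antipodal pairs: 6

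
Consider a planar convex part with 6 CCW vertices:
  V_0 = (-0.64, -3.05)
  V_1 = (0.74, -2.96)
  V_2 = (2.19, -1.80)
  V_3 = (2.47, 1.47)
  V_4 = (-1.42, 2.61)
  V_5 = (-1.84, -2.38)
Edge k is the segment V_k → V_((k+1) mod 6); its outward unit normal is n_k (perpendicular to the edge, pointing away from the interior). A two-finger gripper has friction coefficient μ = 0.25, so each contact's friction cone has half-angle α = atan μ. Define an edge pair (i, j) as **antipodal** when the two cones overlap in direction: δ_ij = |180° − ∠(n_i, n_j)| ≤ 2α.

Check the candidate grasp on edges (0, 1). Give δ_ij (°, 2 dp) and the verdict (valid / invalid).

δ = 145.07°, invalid

α = atan 0.25 = 14.04°;  2α = 28.07°
edge 0: e_0 = (+1.38, +0.09);  n_0 = (+0.0651, -0.9979)
edge 1: e_1 = (+1.45, +1.16);  n_1 = (+0.6247, -0.7809)
∠(n_0, n_1) = 34.93°
δ = |180° − 34.93°| = 145.07°
145.07° > 2α = 28.07°  →  invalid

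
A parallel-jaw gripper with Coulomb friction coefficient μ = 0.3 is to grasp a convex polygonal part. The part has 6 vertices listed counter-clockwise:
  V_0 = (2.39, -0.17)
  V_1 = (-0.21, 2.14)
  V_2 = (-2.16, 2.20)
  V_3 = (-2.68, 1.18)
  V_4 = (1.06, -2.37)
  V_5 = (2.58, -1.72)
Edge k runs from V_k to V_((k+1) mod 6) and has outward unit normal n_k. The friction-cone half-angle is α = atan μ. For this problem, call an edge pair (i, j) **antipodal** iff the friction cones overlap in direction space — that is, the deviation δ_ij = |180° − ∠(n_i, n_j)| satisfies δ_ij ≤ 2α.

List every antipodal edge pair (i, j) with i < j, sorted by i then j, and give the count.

α = atan 0.3 = 16.70°;  2α = 33.40°
n_0 = (+0.6642, +0.7476)
n_1 = (+0.0308, +0.9995)
n_2 = (-0.8909, +0.4542)
n_3 = (-0.6884, -0.7253)
n_4 = (+0.3932, -0.9195)
n_5 = (+0.9926, +0.1217)
  (0,1): δ = 140.14°  ·
  (0,2): δ = 75.39°  ·
  (0,3): δ = 1.89°  ✓
  (0,4): δ = 64.77°  ·
  (0,5): δ = 138.61°  ·
  (1,2): δ = 115.25°  ·
  (1,3): δ = 41.74°  ·
  (1,4): δ = 24.92°  ✓
  (1,5): δ = 98.75°  ·
  (2,3): δ = 106.49°  ·
  (2,4): δ = 39.83°  ·
  (2,5): δ = 34.00°  ·
  (3,4): δ = 113.34°  ·
  (3,5): δ = 39.50°  ·
  (4,5): δ = 106.16°  ·
antipodal pairs: 2

count = 2; pairs: (0,3), (1,4)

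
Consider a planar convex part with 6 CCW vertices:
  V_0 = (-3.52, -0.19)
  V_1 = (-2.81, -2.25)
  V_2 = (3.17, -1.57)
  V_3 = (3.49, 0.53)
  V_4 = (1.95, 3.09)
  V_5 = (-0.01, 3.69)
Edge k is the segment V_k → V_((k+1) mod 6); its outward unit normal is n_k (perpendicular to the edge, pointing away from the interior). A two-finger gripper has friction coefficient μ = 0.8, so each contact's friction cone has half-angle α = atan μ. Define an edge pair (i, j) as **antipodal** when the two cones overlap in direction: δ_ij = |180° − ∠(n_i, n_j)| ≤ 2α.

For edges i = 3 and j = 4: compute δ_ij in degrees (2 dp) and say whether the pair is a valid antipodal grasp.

δ = 138.05°, invalid

α = atan 0.8 = 38.66°;  2α = 77.32°
edge 3: e_3 = (-1.54, +2.56);  n_3 = (+0.8569, +0.5155)
edge 4: e_4 = (-1.96, +0.60);  n_4 = (+0.2927, +0.9562)
∠(n_3, n_4) = 41.95°
δ = |180° − 41.95°| = 138.05°
138.05° > 2α = 77.32°  →  invalid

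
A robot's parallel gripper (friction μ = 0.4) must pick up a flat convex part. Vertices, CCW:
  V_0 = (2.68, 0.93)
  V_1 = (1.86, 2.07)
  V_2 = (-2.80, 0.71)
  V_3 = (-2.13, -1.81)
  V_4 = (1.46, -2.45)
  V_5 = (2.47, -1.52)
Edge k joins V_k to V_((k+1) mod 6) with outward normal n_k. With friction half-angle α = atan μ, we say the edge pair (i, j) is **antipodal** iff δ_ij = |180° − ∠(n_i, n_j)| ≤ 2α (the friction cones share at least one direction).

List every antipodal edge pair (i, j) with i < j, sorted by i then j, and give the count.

count = 4; pairs: (0,2), (1,3), (1,4), (2,5)

α = atan 0.4 = 21.80°;  2α = 43.60°
n_0 = (+0.8118, +0.5839)
n_1 = (-0.2802, +0.9600)
n_2 = (-0.9664, -0.2569)
n_3 = (-0.1755, -0.9845)
n_4 = (+0.6774, -0.7356)
n_5 = (+0.9963, -0.0854)
  (0,1): δ = 109.46°  ·
  (0,2): δ = 20.84°  ✓
  (0,3): δ = 44.16°  ·
  (0,4): δ = 96.91°  ·
  (0,5): δ = 139.37°  ·
  (1,2): δ = 91.38°  ·
  (1,3): δ = 26.38°  ✓
  (1,4): δ = 26.37°  ✓
  (1,5): δ = 68.83°  ·
  (2,3): δ = 115.00°  ·
  (2,4): δ = 62.25°  ·
  (2,5): δ = 19.79°  ✓
  (3,4): δ = 127.25°  ·
  (3,5): δ = 84.79°  ·
  (4,5): δ = 137.54°  ·
antipodal pairs: 4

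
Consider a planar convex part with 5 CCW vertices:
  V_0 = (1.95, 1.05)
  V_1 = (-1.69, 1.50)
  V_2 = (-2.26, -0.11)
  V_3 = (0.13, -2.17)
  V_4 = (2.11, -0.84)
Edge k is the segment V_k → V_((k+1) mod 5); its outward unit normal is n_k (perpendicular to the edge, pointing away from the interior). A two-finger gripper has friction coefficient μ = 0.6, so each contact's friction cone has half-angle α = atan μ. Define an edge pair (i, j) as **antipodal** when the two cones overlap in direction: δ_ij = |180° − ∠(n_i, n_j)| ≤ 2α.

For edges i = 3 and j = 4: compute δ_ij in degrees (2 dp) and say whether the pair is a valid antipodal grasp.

δ = 119.05°, invalid

α = atan 0.6 = 30.96°;  2α = 61.93°
edge 3: e_3 = (+1.98, +1.33);  n_3 = (+0.5576, -0.8301)
edge 4: e_4 = (-0.16, +1.89);  n_4 = (+0.9964, +0.0844)
∠(n_3, n_4) = 60.95°
δ = |180° − 60.95°| = 119.05°
119.05° > 2α = 61.93°  →  invalid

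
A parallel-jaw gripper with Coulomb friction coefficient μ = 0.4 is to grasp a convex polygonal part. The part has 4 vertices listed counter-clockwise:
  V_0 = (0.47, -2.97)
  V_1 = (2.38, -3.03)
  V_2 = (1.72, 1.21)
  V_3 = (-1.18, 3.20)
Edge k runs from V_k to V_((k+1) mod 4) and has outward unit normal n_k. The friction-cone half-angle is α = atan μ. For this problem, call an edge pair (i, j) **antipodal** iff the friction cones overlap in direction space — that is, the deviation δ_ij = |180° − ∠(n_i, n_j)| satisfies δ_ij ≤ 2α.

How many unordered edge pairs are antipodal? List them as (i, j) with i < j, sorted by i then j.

count = 3; pairs: (0,2), (1,3), (2,3)

α = atan 0.4 = 21.80°;  2α = 43.60°
n_0 = (-0.0314, -0.9995)
n_1 = (+0.9881, +0.1538)
n_2 = (+0.5658, +0.8245)
n_3 = (-0.9661, -0.2583)
  (0,1): δ = 79.35°  ·
  (0,2): δ = 32.66°  ✓
  (0,3): δ = 106.77°  ·
  (1,2): δ = 133.31°  ·
  (1,3): δ = 6.12°  ✓
  (2,3): δ = 40.57°  ✓
antipodal pairs: 3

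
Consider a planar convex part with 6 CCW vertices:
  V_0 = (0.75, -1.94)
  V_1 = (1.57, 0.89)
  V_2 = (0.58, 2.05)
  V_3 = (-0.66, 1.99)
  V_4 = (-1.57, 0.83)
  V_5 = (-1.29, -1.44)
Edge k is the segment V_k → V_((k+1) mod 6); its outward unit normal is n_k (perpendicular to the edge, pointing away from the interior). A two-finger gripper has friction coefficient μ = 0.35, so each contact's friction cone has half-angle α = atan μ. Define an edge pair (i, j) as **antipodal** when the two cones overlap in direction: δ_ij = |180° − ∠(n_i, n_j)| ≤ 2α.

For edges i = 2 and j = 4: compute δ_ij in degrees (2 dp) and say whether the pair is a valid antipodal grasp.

α = atan 0.35 = 19.29°;  2α = 38.58°
edge 2: e_2 = (-1.24, -0.06);  n_2 = (-0.0483, +0.9988)
edge 4: e_4 = (+0.28, -2.27);  n_4 = (-0.9925, -0.1224)
∠(n_2, n_4) = 94.26°
δ = |180° − 94.26°| = 85.74°
85.74° > 2α = 38.58°  →  invalid

δ = 85.74°, invalid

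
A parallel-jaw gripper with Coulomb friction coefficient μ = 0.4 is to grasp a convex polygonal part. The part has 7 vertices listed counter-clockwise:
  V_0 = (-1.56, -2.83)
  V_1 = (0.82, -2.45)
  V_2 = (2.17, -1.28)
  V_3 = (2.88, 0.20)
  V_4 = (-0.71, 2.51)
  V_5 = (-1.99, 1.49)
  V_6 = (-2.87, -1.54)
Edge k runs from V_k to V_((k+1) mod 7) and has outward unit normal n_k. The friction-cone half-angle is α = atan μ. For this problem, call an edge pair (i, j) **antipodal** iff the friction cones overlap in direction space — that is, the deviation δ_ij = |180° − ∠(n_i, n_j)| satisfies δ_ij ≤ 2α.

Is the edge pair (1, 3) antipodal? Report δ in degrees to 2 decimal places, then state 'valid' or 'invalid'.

α = atan 0.4 = 21.80°;  2α = 43.60°
edge 1: e_1 = (+1.35, +1.17);  n_1 = (+0.6549, -0.7557)
edge 3: e_3 = (-3.59, +2.31);  n_3 = (+0.5411, +0.8410)
∠(n_1, n_3) = 106.33°
δ = |180° − 106.33°| = 73.67°
73.67° > 2α = 43.60°  →  invalid

δ = 73.67°, invalid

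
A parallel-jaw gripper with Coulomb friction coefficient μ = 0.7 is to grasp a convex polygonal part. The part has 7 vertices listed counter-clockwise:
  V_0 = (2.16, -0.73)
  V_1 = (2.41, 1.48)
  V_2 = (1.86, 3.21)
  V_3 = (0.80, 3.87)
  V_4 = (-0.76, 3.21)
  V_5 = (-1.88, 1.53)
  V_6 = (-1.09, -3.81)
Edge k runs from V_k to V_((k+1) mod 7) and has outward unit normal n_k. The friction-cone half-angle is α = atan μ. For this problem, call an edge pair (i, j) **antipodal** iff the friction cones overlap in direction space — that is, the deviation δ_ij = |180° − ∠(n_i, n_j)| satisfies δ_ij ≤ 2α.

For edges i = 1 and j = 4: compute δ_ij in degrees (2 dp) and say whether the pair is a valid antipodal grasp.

α = atan 0.7 = 34.99°;  2α = 69.98°
edge 1: e_1 = (-0.55, +1.73);  n_1 = (+0.9530, +0.3030)
edge 4: e_4 = (-1.12, -1.68);  n_4 = (-0.8321, +0.5547)
∠(n_1, n_4) = 128.67°
δ = |180° − 128.67°| = 51.33°
51.33° ≤ 2α = 69.98°  →  valid

δ = 51.33°, valid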